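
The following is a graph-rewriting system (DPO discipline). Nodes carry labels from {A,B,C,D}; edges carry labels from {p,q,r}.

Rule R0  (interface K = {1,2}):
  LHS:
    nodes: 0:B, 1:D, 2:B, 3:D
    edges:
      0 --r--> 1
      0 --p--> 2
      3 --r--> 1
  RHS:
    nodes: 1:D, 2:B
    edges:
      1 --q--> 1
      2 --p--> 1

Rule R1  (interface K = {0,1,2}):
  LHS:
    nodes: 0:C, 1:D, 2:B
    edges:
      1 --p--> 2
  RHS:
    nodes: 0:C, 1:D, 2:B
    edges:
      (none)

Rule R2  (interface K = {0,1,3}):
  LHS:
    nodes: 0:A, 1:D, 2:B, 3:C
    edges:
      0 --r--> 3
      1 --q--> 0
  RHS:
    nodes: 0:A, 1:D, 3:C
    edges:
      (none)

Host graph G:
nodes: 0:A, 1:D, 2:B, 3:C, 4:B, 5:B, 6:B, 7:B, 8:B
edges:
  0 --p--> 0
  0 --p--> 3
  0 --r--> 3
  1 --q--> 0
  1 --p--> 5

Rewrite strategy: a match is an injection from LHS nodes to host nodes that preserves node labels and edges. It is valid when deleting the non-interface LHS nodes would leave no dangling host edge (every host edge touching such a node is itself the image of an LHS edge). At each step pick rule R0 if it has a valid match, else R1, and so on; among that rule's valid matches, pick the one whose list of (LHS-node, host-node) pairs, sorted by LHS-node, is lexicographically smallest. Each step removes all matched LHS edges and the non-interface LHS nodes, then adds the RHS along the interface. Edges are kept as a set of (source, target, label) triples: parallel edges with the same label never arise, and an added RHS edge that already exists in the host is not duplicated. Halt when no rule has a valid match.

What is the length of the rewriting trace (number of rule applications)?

[0] host  ⇒  9 nodes, 5 edges  {0-p->0 0-p->3 0-r->3 1-q->0 1-p->5}
[1] R1 @ {0↦3, 1↦1, 2↦5}  ⇒  9 nodes, 4 edges  {0-p->0 0-p->3 0-r->3 1-q->0}
[2] R2 @ {0↦0, 1↦1, 2↦2, 3↦3}  ⇒  8 nodes, 2 edges  {0-p->0 0-p->3}
final graph: no rule applies after step 2

Answer: 2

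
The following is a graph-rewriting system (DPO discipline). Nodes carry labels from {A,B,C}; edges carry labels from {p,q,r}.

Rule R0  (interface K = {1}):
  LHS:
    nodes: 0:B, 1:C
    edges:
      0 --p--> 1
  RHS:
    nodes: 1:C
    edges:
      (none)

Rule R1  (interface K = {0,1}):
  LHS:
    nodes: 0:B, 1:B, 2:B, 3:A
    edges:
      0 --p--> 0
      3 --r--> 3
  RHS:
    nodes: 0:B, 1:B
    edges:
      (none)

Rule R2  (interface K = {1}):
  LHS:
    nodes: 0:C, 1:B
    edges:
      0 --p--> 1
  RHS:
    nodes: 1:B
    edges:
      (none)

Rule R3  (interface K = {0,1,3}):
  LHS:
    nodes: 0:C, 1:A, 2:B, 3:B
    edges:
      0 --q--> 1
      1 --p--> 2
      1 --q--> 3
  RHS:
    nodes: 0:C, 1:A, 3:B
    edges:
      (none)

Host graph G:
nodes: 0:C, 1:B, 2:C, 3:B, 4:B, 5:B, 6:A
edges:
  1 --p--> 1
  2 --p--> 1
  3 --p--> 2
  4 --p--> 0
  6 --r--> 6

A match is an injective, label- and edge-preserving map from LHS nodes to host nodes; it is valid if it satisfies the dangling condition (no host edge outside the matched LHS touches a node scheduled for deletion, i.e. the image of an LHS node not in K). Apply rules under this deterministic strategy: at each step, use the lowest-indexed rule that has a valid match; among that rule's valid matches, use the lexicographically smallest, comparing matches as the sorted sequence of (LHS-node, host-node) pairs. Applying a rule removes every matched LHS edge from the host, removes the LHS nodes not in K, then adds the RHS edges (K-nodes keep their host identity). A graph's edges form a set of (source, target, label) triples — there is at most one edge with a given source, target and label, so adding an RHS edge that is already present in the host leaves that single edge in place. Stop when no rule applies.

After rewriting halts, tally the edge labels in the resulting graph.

start.  V:7 E:5  edges: 1-p->1 2-p->1 3-p->2 4-p->0 6-r->6
1. fire R0 via {0↦3, 1↦2}  →  V:6 E:4  edges: 1-p->1 2-p->1 4-p->0 6-r->6
2. fire R0 via {0↦4, 1↦0}  →  V:5 E:3  edges: 1-p->1 2-p->1 6-r->6
3. fire R2 via {0↦2, 1↦1}  →  V:4 E:2  edges: 1-p->1 6-r->6
normal form: no rule applies after step 3
NF edges: [(1, 1, 'p'), (6, 6, 'r')]

Answer: p:1 r:1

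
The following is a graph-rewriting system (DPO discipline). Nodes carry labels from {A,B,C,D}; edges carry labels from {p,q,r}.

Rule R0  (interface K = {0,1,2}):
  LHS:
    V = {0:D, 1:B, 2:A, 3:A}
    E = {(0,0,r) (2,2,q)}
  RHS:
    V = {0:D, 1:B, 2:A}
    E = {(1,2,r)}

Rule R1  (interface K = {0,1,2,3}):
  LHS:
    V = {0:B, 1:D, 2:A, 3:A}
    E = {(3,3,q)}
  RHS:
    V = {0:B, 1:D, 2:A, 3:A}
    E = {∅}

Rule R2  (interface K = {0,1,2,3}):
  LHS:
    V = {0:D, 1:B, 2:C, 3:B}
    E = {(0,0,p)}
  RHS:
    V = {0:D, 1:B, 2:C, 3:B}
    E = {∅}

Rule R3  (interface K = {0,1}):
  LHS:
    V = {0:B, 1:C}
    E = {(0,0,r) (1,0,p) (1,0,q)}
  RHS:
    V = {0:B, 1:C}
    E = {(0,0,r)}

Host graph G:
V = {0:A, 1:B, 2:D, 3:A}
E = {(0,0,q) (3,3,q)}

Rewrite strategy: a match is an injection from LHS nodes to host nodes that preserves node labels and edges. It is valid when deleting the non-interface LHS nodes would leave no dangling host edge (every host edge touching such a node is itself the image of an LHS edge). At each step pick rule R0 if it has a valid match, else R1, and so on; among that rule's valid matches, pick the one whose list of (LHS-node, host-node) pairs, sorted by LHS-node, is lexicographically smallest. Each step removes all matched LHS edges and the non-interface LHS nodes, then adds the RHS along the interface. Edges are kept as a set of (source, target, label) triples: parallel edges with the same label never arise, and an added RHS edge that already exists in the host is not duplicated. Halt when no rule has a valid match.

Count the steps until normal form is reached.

[0] host  ⇒  4 nodes, 2 edges  {0-q->0 3-q->3}
[1] R1 @ {0↦1, 1↦2, 2↦0, 3↦3}  ⇒  4 nodes, 1 edges  {0-q->0}
[2] R1 @ {0↦1, 1↦2, 2↦3, 3↦0}  ⇒  4 nodes, 0 edges  {∅}
final graph: no rule applies after step 2

Answer: 2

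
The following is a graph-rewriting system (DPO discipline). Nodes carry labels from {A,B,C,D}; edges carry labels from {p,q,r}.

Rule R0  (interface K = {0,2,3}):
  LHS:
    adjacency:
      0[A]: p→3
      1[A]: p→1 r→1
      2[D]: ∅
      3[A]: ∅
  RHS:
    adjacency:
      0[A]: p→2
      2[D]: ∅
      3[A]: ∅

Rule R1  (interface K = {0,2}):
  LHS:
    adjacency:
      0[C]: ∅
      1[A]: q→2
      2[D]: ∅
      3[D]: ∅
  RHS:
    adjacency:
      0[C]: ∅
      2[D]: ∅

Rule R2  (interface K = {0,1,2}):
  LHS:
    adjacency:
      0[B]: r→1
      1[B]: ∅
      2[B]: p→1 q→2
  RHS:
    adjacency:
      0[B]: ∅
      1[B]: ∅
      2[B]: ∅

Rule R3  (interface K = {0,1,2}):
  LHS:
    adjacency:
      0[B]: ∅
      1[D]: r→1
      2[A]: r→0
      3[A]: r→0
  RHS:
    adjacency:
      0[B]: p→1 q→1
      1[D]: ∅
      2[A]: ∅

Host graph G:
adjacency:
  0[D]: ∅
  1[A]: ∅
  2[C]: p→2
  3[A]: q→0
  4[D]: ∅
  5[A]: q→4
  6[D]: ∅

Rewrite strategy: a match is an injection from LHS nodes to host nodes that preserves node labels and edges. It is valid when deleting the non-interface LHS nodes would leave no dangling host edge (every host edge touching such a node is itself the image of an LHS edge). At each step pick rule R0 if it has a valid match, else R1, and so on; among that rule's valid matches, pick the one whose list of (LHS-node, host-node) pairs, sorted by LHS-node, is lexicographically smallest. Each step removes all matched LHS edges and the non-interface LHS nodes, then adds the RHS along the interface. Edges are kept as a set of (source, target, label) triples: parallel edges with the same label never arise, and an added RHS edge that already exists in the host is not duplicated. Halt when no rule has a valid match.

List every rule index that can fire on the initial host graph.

R0: no valid match — LHS pattern not found
R1: 2 valid matches — {0↦2, 1↦3, 2↦0, 3↦6}, {0↦2, 1↦5, 2↦4, 3↦6}
R2: no valid match — LHS pattern not found
R3: no valid match — LHS pattern not found

Answer: [R1]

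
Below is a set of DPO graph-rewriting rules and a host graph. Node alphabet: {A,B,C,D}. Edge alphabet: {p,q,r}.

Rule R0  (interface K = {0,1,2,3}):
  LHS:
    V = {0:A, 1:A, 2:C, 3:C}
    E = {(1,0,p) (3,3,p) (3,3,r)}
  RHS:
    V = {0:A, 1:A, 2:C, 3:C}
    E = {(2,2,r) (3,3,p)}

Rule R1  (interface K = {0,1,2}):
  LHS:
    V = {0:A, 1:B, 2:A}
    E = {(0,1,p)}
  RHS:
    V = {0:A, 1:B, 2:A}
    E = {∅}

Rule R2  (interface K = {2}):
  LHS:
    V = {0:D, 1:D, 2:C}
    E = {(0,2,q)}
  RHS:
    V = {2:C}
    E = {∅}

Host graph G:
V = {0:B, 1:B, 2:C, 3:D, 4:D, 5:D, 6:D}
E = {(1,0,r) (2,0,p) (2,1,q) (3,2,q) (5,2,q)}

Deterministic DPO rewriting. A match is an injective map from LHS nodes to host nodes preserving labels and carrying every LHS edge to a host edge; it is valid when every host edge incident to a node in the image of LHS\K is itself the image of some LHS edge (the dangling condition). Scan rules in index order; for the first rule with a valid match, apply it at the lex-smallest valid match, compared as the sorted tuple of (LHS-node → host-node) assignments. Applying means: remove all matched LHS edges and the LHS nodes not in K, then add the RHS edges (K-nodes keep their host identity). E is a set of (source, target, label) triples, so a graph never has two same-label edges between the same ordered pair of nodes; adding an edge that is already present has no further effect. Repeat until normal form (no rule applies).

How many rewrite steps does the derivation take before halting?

Answer: 2

Rewrite trace:
start.  V:7 E:5  edges: 1-r->0 2-p->0 2-q->1 3-q->2 5-q->2
1. fire R2 via {0↦3, 1↦4, 2↦2}  →  V:5 E:4  edges: 1-r->0 2-p->0 2-q->1 5-q->2
2. fire R2 via {0↦5, 1↦6, 2↦2}  →  V:3 E:3  edges: 1-r->0 2-p->0 2-q->1
final graph: no rule applies after step 2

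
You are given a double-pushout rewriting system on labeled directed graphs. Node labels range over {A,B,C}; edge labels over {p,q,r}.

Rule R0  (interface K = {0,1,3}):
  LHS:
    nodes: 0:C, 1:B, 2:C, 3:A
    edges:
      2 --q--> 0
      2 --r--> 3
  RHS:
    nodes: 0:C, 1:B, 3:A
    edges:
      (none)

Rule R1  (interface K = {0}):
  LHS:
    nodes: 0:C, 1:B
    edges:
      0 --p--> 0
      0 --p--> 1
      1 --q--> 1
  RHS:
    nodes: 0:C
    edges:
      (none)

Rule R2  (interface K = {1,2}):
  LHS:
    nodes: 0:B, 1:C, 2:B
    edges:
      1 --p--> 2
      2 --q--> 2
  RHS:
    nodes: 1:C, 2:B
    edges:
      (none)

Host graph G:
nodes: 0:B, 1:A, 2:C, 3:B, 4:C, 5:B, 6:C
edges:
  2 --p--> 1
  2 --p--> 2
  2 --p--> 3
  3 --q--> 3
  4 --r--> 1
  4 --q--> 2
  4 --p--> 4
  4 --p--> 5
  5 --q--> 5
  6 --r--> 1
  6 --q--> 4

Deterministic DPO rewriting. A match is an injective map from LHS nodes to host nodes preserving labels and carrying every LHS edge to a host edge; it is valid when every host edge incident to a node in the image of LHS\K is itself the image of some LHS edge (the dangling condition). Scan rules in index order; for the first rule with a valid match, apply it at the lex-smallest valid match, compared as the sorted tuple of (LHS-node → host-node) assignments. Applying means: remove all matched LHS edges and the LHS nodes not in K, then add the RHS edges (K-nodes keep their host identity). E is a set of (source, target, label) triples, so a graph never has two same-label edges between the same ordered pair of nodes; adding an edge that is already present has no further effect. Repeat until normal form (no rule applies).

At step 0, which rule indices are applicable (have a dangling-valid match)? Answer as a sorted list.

R0: 3 valid matches — {0↦4, 1↦0, 2↦6, 3↦1}, {0↦4, 1↦3, 2↦6, 3↦1}, {0↦4, 1↦5, 2↦6, 3↦1}
R1: 2 valid matches — {0↦2, 1↦3}, {0↦4, 1↦5}
R2: 2 valid matches — {0↦0, 1↦2, 2↦3}, {0↦0, 1↦4, 2↦5}

Answer: [R0,R1,R2]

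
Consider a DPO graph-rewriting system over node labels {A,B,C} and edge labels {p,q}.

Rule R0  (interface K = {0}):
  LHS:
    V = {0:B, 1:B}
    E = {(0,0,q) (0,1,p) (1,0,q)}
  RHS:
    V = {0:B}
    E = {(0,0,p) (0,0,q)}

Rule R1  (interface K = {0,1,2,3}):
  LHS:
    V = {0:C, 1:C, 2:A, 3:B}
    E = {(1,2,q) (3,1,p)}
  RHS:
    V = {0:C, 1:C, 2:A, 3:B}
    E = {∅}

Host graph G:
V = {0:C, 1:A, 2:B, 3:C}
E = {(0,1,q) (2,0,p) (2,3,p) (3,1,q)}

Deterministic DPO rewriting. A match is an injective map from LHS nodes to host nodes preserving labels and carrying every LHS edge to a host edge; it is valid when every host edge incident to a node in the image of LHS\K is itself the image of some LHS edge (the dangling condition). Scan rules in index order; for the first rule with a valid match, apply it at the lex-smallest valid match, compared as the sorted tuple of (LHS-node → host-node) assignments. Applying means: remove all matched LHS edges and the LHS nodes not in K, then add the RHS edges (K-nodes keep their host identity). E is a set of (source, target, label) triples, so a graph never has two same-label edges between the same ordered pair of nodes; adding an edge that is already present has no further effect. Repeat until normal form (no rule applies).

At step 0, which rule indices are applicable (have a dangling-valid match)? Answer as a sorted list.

Answer: [R1]

Derivation:
R0: no valid match — LHS pattern not found
R1: 2 valid matches — {0↦0, 1↦3, 2↦1, 3↦2}, {0↦3, 1↦0, 2↦1, 3↦2}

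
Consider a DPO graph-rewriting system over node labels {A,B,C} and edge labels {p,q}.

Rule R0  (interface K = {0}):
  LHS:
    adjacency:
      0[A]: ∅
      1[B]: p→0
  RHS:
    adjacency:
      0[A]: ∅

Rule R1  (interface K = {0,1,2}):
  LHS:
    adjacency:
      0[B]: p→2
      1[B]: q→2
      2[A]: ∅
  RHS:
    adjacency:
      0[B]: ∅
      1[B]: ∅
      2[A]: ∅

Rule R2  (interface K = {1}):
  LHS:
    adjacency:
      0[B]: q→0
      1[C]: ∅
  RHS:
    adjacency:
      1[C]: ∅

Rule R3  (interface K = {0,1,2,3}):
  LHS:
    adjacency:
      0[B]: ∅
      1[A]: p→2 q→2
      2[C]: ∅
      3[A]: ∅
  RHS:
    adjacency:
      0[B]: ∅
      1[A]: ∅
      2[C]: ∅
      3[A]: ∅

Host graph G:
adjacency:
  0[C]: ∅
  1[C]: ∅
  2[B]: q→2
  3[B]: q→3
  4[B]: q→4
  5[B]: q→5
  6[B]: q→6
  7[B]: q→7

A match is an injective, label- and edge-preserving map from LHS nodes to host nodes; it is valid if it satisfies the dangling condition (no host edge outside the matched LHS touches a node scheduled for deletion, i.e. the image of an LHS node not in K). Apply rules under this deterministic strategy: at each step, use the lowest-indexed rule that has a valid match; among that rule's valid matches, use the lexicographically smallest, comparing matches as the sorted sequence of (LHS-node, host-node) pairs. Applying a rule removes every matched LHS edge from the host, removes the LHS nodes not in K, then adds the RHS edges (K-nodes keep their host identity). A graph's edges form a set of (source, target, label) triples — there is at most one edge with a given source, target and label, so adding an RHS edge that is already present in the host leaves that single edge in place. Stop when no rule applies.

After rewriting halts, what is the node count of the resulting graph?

Answer: 2

Rewrite trace:
[0] host  ⇒  8 nodes, 6 edges  {2-q->2 3-q->3 4-q->4 5-q->5 6-q->6 7-q->7}
[1] R2 @ {0↦2, 1↦0}  ⇒  7 nodes, 5 edges  {3-q->3 4-q->4 5-q->5 6-q->6 7-q->7}
[2] R2 @ {0↦3, 1↦0}  ⇒  6 nodes, 4 edges  {4-q->4 5-q->5 6-q->6 7-q->7}
[3] R2 @ {0↦4, 1↦0}  ⇒  5 nodes, 3 edges  {5-q->5 6-q->6 7-q->7}
[4] R2 @ {0↦5, 1↦0}  ⇒  4 nodes, 2 edges  {6-q->6 7-q->7}
[5] R2 @ {0↦6, 1↦0}  ⇒  3 nodes, 1 edges  {7-q->7}
[6] R2 @ {0↦7, 1↦0}  ⇒  2 nodes, 0 edges  {∅}
final graph: no rule applies after step 6
NF nodes: {0:C, 1:C}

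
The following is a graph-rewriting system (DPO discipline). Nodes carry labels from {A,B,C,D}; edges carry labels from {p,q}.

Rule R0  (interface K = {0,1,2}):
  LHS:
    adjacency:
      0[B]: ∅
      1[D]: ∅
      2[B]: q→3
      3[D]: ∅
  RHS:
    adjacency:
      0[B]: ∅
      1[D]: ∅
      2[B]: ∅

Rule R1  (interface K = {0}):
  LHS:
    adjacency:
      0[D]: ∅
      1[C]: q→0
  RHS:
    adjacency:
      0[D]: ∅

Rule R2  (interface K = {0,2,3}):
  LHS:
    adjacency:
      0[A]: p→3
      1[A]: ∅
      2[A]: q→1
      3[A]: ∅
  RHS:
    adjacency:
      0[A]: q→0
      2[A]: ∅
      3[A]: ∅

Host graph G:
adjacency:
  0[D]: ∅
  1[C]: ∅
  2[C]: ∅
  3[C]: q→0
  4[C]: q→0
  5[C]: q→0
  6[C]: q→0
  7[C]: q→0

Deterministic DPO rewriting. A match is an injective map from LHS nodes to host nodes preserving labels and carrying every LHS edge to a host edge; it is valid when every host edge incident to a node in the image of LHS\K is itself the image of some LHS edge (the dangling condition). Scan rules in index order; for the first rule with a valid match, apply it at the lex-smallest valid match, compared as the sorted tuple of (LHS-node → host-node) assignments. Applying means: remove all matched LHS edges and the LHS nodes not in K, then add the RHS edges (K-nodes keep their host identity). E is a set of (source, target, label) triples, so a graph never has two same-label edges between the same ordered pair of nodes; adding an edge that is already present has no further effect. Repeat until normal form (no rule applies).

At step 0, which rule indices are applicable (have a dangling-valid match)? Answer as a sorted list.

Answer: [R1]

Rewrite trace:
R0: no valid match — LHS pattern not found
R1: 5 valid matches — {0↦0, 1↦3}, {0↦0, 1↦4}, {0↦0, 1↦5} (+2 more)
R2: no valid match — LHS pattern not found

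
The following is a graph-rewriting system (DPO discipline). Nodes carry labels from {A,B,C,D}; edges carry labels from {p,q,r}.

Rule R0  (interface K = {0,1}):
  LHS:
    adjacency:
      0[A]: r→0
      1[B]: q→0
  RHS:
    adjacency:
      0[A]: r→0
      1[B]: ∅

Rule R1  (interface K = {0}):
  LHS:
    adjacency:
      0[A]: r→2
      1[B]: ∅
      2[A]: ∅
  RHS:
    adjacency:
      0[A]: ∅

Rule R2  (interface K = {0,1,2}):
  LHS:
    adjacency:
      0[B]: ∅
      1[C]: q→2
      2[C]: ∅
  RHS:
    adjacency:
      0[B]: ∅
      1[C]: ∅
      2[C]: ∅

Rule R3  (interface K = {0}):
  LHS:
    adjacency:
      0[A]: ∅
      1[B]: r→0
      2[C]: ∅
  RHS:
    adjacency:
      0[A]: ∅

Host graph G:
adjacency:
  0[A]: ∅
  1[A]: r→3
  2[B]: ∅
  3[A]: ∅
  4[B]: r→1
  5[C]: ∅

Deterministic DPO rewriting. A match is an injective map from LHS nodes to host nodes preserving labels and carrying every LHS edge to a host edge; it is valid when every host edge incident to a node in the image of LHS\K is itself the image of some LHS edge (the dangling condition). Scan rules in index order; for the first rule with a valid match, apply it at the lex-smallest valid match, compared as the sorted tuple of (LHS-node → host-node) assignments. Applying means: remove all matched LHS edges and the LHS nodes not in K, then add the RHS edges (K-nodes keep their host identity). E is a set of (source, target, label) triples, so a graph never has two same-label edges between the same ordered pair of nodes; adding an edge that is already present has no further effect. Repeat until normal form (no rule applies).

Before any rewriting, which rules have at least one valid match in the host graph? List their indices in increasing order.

Answer: [R1,R3]

Rewrite trace:
R0: no valid match — LHS pattern not found
R1: 1 valid match — {0↦1, 1↦2, 2↦3}
R2: no valid match — LHS pattern not found
R3: 1 valid match — {0↦1, 1↦4, 2↦5}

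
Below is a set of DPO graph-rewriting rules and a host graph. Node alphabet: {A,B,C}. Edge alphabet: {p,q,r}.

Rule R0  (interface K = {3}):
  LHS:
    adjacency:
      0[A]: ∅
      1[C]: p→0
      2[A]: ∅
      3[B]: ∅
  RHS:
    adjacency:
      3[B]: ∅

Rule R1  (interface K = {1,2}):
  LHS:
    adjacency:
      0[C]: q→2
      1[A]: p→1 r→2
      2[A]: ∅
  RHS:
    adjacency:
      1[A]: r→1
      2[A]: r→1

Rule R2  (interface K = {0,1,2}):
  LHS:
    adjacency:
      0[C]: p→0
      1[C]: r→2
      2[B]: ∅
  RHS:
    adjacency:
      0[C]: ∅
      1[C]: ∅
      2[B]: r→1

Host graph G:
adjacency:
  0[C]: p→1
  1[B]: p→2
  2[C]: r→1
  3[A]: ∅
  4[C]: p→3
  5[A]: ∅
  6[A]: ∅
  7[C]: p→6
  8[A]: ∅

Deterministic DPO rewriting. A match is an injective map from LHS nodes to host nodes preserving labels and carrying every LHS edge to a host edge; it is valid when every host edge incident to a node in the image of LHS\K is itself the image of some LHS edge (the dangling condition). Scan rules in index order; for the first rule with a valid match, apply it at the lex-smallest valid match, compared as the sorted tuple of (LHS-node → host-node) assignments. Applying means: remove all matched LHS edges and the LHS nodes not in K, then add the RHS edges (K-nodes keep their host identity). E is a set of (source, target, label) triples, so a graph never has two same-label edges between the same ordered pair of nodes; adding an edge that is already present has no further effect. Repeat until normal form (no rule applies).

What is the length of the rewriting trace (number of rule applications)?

Answer: 2

Derivation:
start.  V:9 E:5  edges: 0-p->1 1-p->2 2-r->1 4-p->3 7-p->6
1. fire R0 via {0↦3, 1↦4, 2↦5, 3↦1}  →  V:6 E:4  edges: 0-p->1 1-p->2 2-r->1 7-p->6
2. fire R0 via {0↦6, 1↦7, 2↦8, 3↦1}  →  V:3 E:3  edges: 0-p->1 1-p->2 2-r->1
final graph: no rule applies after step 2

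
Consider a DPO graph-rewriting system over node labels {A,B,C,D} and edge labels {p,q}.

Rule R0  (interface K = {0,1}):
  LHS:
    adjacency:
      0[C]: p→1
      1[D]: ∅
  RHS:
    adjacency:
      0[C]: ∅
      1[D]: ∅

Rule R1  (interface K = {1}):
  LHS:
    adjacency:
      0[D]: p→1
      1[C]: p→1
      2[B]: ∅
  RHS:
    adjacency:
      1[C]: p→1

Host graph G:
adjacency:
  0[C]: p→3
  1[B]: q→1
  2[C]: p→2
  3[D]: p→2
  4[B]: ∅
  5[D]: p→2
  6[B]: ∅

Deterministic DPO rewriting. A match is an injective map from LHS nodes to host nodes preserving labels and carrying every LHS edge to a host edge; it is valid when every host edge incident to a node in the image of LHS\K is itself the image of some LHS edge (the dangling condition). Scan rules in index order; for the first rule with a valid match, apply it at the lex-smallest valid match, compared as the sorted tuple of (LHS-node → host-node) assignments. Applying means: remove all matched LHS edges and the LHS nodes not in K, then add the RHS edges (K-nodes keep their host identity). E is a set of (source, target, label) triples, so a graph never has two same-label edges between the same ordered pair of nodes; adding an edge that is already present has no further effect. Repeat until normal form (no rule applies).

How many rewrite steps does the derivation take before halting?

Answer: 3

Rewrite trace:
start.  V:7 E:5  edges: 0-p->3 1-q->1 2-p->2 3-p->2 5-p->2
1. fire R0 via {0↦0, 1↦3}  →  V:7 E:4  edges: 1-q->1 2-p->2 3-p->2 5-p->2
2. fire R1 via {0↦3, 1↦2, 2↦4}  →  V:5 E:3  edges: 1-q->1 2-p->2 5-p->2
3. fire R1 via {0↦5, 1↦2, 2↦6}  →  V:3 E:2  edges: 1-q->1 2-p->2
normal form: no rule applies after step 3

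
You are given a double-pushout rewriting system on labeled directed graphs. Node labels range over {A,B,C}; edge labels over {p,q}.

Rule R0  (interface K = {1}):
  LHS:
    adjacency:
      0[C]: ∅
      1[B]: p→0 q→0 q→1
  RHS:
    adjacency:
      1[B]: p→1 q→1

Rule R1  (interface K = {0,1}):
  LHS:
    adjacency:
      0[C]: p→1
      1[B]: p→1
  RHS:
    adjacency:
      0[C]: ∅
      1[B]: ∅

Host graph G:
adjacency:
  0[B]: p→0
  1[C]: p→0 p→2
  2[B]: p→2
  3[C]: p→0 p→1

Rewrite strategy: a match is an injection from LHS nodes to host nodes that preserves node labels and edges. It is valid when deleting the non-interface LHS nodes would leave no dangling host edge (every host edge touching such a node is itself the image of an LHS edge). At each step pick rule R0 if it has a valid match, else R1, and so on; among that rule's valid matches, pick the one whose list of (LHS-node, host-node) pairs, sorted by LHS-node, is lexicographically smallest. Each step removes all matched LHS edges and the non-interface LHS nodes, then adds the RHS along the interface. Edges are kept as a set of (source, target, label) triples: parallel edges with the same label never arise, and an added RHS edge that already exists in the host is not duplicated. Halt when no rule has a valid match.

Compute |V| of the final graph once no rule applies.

Answer: 4

Derivation:
[0] host  ⇒  4 nodes, 6 edges  {0-p->0 1-p->0 1-p->2 2-p->2 3-p->0 3-p->1}
[1] R1 @ {0↦1, 1↦0}  ⇒  4 nodes, 4 edges  {1-p->2 2-p->2 3-p->0 3-p->1}
[2] R1 @ {0↦1, 1↦2}  ⇒  4 nodes, 2 edges  {3-p->0 3-p->1}
halt: no rule applies after step 2
NF nodes: {0:B, 1:C, 2:B, 3:C}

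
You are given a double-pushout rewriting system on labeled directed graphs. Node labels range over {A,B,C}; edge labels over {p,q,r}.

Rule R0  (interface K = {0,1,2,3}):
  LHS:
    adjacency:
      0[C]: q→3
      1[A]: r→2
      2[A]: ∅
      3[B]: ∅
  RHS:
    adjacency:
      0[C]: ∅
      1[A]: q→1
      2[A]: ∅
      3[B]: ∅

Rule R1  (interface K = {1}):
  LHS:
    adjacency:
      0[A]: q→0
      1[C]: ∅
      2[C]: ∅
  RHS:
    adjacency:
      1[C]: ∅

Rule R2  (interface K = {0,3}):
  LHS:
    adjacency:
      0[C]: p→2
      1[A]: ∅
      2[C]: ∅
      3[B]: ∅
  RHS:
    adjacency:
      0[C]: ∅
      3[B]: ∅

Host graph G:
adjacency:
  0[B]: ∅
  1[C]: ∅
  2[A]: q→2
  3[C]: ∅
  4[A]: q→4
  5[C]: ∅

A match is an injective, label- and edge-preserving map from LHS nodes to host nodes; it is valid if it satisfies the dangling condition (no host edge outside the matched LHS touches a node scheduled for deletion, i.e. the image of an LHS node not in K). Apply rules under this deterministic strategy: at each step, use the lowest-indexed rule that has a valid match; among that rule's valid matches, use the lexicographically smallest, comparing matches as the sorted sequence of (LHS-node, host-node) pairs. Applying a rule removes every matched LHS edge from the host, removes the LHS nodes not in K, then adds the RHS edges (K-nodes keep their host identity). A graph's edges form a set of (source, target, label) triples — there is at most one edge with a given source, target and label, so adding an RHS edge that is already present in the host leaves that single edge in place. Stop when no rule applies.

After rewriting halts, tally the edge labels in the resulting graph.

Answer: (no edges)

Steps:
[0] host  ⇒  6 nodes, 2 edges  {2-q->2 4-q->4}
[1] R1 @ {0↦2, 1↦1, 2↦3}  ⇒  4 nodes, 1 edges  {4-q->4}
[2] R1 @ {0↦4, 1↦1, 2↦5}  ⇒  2 nodes, 0 edges  {∅}
halt: no rule applies after step 2
NF edges: []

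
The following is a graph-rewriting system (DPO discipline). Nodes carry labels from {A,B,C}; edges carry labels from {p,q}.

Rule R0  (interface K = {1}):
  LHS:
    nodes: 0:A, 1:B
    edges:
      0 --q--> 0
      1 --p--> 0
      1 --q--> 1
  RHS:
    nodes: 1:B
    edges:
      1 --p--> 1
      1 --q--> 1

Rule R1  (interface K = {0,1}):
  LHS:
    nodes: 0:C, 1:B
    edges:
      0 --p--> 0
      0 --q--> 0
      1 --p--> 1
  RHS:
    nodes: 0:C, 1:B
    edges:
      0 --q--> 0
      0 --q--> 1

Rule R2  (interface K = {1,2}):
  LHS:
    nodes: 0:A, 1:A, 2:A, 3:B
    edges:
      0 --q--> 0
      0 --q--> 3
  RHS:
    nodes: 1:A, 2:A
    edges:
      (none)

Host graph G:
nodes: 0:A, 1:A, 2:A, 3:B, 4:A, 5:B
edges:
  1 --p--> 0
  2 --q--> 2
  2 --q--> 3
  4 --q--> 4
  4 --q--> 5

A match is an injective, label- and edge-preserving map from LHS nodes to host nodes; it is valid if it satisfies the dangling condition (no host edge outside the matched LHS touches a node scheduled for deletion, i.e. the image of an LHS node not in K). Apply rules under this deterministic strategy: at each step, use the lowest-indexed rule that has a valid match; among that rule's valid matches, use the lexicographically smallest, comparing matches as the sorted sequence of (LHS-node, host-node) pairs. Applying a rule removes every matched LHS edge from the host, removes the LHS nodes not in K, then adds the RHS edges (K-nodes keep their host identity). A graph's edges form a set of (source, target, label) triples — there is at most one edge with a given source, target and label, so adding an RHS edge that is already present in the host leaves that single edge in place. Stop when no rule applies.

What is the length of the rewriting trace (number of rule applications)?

[0] host  ⇒  6 nodes, 5 edges  {1-p->0 2-q->2 2-q->3 4-q->4 4-q->5}
[1] R2 @ {0↦2, 1↦0, 2↦1, 3↦3}  ⇒  4 nodes, 3 edges  {1-p->0 4-q->4 4-q->5}
[2] R2 @ {0↦4, 1↦0, 2↦1, 3↦5}  ⇒  2 nodes, 1 edges  {1-p->0}
halt: no rule applies after step 2

Answer: 2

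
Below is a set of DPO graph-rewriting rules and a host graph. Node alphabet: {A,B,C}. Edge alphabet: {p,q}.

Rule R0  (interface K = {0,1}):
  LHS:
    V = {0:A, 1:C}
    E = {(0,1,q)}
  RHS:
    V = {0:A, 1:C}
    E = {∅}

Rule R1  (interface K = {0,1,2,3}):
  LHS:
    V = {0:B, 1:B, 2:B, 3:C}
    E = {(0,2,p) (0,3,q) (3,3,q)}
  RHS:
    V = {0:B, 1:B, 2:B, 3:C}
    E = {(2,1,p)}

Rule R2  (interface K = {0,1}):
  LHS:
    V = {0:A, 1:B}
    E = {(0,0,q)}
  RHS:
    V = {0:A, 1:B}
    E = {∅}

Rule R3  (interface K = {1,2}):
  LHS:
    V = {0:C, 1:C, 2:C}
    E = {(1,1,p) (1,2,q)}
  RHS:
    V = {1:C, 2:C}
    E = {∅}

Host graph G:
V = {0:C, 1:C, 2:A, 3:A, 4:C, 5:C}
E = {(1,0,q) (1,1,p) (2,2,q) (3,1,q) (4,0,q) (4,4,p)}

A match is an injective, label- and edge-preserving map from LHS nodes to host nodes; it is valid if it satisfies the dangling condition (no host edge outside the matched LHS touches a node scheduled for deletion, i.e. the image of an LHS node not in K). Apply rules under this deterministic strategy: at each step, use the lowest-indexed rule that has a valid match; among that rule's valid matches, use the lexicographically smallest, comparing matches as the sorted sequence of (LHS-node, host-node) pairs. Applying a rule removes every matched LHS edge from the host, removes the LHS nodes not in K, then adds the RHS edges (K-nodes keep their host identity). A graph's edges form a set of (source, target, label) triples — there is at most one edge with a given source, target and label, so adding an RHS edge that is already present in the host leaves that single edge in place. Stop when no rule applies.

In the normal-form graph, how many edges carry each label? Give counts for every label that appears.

Answer: q:1

Steps:
start.  V:6 E:6  edges: 1-q->0 1-p->1 2-q->2 3-q->1 4-q->0 4-p->4
1. fire R0 via {0↦3, 1↦1}  →  V:6 E:5  edges: 1-q->0 1-p->1 2-q->2 4-q->0 4-p->4
2. fire R3 via {0↦5, 1↦1, 2↦0}  →  V:5 E:3  edges: 2-q->2 4-q->0 4-p->4
3. fire R3 via {0↦1, 1↦4, 2↦0}  →  V:4 E:1  edges: 2-q->2
halt: no rule applies after step 3
NF edges: [(2, 2, 'q')]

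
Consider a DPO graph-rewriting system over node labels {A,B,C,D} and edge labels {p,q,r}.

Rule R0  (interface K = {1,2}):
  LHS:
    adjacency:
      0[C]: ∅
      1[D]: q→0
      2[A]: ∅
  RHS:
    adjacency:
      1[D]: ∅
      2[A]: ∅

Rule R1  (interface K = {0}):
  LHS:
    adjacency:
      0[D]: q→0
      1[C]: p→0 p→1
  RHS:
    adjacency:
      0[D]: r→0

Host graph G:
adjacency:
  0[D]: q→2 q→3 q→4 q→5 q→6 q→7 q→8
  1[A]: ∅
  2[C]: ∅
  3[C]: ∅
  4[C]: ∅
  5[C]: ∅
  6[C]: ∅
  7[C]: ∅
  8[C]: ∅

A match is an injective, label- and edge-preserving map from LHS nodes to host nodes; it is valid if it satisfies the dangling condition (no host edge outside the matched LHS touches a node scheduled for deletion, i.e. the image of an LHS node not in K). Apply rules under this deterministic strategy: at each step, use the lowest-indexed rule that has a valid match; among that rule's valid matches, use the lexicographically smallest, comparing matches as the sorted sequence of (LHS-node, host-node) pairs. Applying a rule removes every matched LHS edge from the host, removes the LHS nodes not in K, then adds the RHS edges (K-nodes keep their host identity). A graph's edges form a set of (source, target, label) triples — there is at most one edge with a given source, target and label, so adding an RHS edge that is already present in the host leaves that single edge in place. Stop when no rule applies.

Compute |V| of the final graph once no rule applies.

Answer: 2

Rewrite trace:
[0] host  ⇒  9 nodes, 7 edges  {0-q->2 0-q->3 0-q->4 0-q->5 0-q->6 0-q->7 0-q->8}
[1] R0 @ {0↦2, 1↦0, 2↦1}  ⇒  8 nodes, 6 edges  {0-q->3 0-q->4 0-q->5 0-q->6 0-q->7 0-q->8}
[2] R0 @ {0↦3, 1↦0, 2↦1}  ⇒  7 nodes, 5 edges  {0-q->4 0-q->5 0-q->6 0-q->7 0-q->8}
[3] R0 @ {0↦4, 1↦0, 2↦1}  ⇒  6 nodes, 4 edges  {0-q->5 0-q->6 0-q->7 0-q->8}
[4] R0 @ {0↦5, 1↦0, 2↦1}  ⇒  5 nodes, 3 edges  {0-q->6 0-q->7 0-q->8}
[5] R0 @ {0↦6, 1↦0, 2↦1}  ⇒  4 nodes, 2 edges  {0-q->7 0-q->8}
[6] R0 @ {0↦7, 1↦0, 2↦1}  ⇒  3 nodes, 1 edges  {0-q->8}
[7] R0 @ {0↦8, 1↦0, 2↦1}  ⇒  2 nodes, 0 edges  {∅}
halt: no rule applies after step 7
NF nodes: {0:D, 1:A}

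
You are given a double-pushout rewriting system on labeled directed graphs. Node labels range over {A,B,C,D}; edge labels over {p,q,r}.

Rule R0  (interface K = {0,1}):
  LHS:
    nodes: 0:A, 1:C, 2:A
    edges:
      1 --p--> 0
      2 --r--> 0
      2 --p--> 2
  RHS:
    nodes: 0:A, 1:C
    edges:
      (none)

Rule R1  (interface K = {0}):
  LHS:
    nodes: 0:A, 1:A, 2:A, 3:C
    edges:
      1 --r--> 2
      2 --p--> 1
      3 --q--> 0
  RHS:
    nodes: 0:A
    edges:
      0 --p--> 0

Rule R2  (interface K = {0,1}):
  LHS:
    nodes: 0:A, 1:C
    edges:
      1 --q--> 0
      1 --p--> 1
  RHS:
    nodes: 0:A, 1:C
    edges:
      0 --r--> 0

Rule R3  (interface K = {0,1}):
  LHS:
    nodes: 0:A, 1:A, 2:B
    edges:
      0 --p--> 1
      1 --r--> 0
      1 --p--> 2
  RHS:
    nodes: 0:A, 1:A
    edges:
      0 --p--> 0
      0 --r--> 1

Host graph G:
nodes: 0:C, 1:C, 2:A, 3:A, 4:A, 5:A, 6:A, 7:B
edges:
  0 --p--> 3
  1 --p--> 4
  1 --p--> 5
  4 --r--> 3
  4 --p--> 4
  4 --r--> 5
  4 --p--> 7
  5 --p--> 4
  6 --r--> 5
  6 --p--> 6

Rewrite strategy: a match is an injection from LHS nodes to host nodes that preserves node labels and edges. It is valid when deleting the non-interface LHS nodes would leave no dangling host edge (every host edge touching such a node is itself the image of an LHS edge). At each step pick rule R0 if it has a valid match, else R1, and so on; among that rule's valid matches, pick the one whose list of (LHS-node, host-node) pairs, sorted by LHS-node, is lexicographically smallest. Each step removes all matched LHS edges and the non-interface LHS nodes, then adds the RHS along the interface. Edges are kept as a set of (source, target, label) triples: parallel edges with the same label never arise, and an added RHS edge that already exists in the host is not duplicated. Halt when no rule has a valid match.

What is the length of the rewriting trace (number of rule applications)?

[0] host  ⇒  8 nodes, 10 edges  {0-p->3 1-p->4 1-p->5 4-r->3 4-p->4 4-r->5 4-p->7 5-p->4 6-r->5 6-p->6}
[1] R0 @ {0↦5, 1↦1, 2↦6}  ⇒  7 nodes, 7 edges  {0-p->3 1-p->4 4-r->3 4-p->4 4-r->5 4-p->7 5-p->4}
[2] R3 @ {0↦5, 1↦4, 2↦7}  ⇒  6 nodes, 6 edges  {0-p->3 1-p->4 4-r->3 4-p->4 5-r->4 5-p->5}
[3] R0 @ {0↦4, 1↦1, 2↦5}  ⇒  5 nodes, 3 edges  {0-p->3 4-r->3 4-p->4}
[4] R0 @ {0↦3, 1↦0, 2↦4}  ⇒  4 nodes, 0 edges  {∅}
halt: no rule applies after step 4

Answer: 4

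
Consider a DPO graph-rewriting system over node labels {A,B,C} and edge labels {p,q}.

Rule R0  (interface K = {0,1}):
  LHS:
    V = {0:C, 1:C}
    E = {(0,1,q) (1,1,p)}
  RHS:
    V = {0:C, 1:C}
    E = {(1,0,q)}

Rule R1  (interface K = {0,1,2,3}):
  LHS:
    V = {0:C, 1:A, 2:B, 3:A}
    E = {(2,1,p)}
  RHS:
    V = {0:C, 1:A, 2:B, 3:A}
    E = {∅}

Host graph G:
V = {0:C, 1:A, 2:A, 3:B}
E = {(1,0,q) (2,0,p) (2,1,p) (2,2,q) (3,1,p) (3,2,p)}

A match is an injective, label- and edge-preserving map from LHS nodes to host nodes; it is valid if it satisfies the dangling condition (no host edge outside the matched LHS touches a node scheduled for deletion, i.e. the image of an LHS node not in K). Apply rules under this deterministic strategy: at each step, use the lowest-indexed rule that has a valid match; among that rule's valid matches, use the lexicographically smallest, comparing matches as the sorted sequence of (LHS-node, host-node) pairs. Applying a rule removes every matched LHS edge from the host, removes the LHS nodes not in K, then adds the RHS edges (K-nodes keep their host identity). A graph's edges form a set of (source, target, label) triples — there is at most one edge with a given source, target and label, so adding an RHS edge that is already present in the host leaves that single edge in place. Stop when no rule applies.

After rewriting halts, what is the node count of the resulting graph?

Answer: 4

Derivation:
initial: |V|=4 |E|=6  E = 1-q->0 2-p->0 2-p->1 2-q->2 3-p->1 3-p->2
step 1: apply R1 at {0↦0, 1↦1, 2↦3, 3↦2}  → |V|=4 |E|=5  E = 1-q->0 2-p->0 2-p->1 2-q->2 3-p->2
step 2: apply R1 at {0↦0, 1↦2, 2↦3, 3↦1}  → |V|=4 |E|=4  E = 1-q->0 2-p->0 2-p->1 2-q->2
normal form: no rule applies after step 2
NF nodes: {0:C, 1:A, 2:A, 3:B}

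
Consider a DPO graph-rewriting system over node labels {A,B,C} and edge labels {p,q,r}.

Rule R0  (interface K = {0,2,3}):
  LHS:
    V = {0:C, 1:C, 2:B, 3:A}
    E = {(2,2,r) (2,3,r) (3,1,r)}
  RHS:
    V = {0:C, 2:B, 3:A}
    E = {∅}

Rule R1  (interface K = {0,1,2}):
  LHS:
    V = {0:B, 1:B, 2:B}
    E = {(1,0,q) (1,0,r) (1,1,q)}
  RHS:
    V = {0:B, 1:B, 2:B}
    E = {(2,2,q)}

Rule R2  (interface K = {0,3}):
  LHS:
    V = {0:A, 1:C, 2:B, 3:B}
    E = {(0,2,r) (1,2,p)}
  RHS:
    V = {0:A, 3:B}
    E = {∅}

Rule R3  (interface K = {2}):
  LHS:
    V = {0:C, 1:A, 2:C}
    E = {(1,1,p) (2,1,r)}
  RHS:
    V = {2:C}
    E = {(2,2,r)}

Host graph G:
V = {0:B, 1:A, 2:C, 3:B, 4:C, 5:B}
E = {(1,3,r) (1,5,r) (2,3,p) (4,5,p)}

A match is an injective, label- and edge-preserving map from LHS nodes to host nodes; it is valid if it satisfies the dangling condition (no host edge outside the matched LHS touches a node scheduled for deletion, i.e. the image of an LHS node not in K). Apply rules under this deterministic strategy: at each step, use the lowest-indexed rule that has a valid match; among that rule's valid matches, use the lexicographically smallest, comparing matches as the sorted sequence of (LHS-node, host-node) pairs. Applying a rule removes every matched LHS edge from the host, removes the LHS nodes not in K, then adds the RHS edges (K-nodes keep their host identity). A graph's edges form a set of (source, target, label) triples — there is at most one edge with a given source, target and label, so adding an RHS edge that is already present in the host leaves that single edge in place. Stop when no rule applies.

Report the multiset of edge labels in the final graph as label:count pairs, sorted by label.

Answer: (no edges)

Derivation:
initial: |V|=6 |E|=4  E = 1-r->3 1-r->5 2-p->3 4-p->5
step 1: apply R2 at {0↦1, 1↦2, 2↦3, 3↦0}  → |V|=4 |E|=2  E = 1-r->5 4-p->5
step 2: apply R2 at {0↦1, 1↦4, 2↦5, 3↦0}  → |V|=2 |E|=0  E = ∅
normal form: no rule applies after step 2
NF edges: []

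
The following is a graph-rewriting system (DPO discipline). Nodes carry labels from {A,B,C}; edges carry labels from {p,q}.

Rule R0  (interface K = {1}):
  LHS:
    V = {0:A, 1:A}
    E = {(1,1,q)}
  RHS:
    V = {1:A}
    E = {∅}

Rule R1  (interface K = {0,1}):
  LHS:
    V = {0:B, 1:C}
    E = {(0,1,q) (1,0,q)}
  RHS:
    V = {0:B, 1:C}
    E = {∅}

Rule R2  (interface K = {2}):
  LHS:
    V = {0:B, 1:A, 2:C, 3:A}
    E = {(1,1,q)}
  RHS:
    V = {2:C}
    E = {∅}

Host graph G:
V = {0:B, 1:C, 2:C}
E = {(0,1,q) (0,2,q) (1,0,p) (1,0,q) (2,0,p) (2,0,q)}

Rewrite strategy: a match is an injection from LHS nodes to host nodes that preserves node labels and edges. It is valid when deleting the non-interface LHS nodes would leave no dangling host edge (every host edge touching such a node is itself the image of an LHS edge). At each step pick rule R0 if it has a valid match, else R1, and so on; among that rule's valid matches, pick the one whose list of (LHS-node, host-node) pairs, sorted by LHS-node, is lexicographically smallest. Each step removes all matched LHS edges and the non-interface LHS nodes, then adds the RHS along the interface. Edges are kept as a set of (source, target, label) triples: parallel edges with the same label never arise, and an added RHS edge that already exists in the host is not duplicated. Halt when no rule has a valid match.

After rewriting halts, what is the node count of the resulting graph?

Answer: 3

Rewrite trace:
[0] host  ⇒  3 nodes, 6 edges  {0-q->1 0-q->2 1-p->0 1-q->0 2-p->0 2-q->0}
[1] R1 @ {0↦0, 1↦1}  ⇒  3 nodes, 4 edges  {0-q->2 1-p->0 2-p->0 2-q->0}
[2] R1 @ {0↦0, 1↦2}  ⇒  3 nodes, 2 edges  {1-p->0 2-p->0}
normal form: no rule applies after step 2
NF nodes: {0:B, 1:C, 2:C}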